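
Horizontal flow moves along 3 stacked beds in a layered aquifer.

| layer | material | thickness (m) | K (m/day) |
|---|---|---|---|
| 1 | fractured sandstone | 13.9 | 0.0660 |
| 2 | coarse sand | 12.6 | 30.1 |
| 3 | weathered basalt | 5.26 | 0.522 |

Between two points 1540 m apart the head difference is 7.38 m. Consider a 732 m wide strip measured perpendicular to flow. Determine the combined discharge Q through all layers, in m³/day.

1340

Flow is parallel to layering, so each bed carries its own Darcy discharge and the transmissivities add.
Σ(K_i·b_i) = 0.0660×13.9 + 30.1×12.6 + 0.522×5.26 = 382.9 m²/day.
Hydraulic gradient i = Δh / L = 7.38 / 1540 = 0.004792.
Q = Σ(K_i·b_i) · W · i = 382.9 × 732 × 0.004792 = 1343 m³/day.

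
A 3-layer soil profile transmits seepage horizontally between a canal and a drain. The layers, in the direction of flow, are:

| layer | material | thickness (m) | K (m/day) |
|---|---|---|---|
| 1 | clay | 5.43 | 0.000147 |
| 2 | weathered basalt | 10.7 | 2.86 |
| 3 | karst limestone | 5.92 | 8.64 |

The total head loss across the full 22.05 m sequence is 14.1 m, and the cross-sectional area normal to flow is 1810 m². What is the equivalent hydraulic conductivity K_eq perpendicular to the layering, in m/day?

0.000597

Flow is perpendicular to layering, so the layers act in series and the equivalent K is the thickness-weighted harmonic mean.
Total thickness L = 5.43 + 10.7 + 5.92 = 22.05 m.
Σ(b_i/K_i) = 5.43/0.000147 + 10.7/2.86 + 5.92/8.64 = 36943 d.
K_eq = L / Σ(b_i/K_i) = 22.05 / 36943 = 0.0005969 m/day.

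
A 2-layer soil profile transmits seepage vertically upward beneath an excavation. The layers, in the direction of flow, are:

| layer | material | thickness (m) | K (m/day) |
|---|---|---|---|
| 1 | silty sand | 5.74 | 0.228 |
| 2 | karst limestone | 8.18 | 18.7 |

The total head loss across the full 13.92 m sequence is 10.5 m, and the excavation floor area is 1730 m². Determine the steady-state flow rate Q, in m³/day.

Flow is perpendicular to layering, so the layers act in series and the equivalent K is the thickness-weighted harmonic mean.
Total thickness L = 5.74 + 8.18 = 13.92 m.
Σ(b_i/K_i) = 5.74/0.228 + 8.18/18.7 = 25.61 d.
K_eq = L / Σ(b_i/K_i) = 13.92 / 25.61 = 0.5435 m/day.
Q = K_eq · A · (Δh/L) = 0.5435 × 1730 × (10.5/13.92) = 709.2 m³/day.

709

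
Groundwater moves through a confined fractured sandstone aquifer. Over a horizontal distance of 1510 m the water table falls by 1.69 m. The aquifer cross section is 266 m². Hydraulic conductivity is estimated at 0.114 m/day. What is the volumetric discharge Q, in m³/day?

Hydraulic gradient i = Δh / L = 1.69 / 1510 = 0.001119.
Darcy's law: Q = K · A · i = 0.1140 × 266.0 × 0.001119 = 0.03394 m³/day.

0.0339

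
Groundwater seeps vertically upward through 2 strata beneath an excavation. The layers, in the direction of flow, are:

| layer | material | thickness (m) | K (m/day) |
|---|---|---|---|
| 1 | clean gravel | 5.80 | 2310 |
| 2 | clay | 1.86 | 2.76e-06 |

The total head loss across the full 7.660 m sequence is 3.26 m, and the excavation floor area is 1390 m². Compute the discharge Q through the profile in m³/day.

Flow is perpendicular to layering, so the layers act in series and the equivalent K is the thickness-weighted harmonic mean.
Total thickness L = 5.80 + 1.86 = 7.660 m.
Σ(b_i/K_i) = 5.80/2310 + 1.86/2.76e-06 = 6.739e+05 d.
K_eq = L / Σ(b_i/K_i) = 7.660 / 6.739e+05 = 1.137e-05 m/day.
Q = K_eq · A · (Δh/L) = 1.137e-05 × 1390 × (3.26/7.660) = 0.006724 m³/day.

0.00672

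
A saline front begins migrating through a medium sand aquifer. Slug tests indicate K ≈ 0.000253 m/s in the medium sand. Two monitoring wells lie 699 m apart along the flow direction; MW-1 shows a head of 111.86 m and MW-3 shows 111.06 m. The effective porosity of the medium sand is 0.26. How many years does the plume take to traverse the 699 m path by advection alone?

19.9

Convert K: 0.000253 m/s × 86400 = 21.86 m/day.
Hydraulic gradient i = (111.86 − 111.06) / 699 = 0.8 / 699 = 0.001144.
Darcy flux q = K · i = 21.86 × 0.001144 = 0.02502 m/day.
Seepage velocity v = q / n_e = 0.02502 / 0.26 = 0.09622 m/day.
Travel time t = L / v = 699 / 0.09622 = 7264 days = 19.89 years.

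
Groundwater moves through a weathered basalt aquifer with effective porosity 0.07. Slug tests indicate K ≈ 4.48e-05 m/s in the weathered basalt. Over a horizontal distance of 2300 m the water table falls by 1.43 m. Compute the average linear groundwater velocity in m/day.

0.0344

Convert K: 4.48e-05 m/s × 86400 = 3.871 m/day.
Hydraulic gradient i = Δh / L = 1.43 / 2300 = 0.0006217.
Darcy flux q = K · i = 3.871 × 0.0006217 = 0.002407 m/day.
Seepage velocity v = q / n_e = 0.002407 / 0.07 = 0.03438 m/day.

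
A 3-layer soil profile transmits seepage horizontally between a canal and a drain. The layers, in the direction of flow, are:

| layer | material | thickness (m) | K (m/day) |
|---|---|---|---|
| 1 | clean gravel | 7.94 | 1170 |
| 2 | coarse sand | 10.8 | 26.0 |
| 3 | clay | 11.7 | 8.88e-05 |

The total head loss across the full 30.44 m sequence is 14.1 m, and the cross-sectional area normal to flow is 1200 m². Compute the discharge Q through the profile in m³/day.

Flow is perpendicular to layering, so the layers act in series and the equivalent K is the thickness-weighted harmonic mean.
Total thickness L = 7.94 + 10.8 + 11.7 = 30.44 m.
Σ(b_i/K_i) = 7.94/1170 + 10.8/26.0 + 11.7/8.88e-05 = 1.318e+05 d.
K_eq = L / Σ(b_i/K_i) = 30.44 / 1.318e+05 = 0.0002310 m/day.
Q = K_eq · A · (Δh/L) = 0.0002310 × 1200 × (14.1/30.44) = 0.1284 m³/day.

0.128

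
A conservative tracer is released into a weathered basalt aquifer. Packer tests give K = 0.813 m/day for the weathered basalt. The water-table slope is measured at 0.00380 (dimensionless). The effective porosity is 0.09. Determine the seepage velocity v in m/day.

Hydraulic gradient i = 0.00380.
Darcy flux q = K · i = 0.8130 × 0.003800 = 0.003089 m/day.
Seepage velocity v = q / n_e = 0.003089 / 0.09 = 0.03433 m/day.

0.0343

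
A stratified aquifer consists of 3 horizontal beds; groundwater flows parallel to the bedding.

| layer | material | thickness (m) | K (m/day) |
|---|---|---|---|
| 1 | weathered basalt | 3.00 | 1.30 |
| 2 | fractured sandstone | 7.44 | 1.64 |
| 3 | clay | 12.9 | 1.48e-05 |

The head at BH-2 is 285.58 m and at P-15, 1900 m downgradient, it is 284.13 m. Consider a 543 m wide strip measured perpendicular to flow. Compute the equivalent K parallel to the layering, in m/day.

0.690

Flow is parallel to layering, so each bed carries its own Darcy discharge and the transmissivities add.
Σ(K_i·b_i) = 1.30×3.00 + 1.64×7.44 + 1.48e-05×12.9 = 16.10 m²/day.
Total thickness b = 23.34 m, so K_eq = Σ(K_i·b_i)/b = 0.6899 m/day.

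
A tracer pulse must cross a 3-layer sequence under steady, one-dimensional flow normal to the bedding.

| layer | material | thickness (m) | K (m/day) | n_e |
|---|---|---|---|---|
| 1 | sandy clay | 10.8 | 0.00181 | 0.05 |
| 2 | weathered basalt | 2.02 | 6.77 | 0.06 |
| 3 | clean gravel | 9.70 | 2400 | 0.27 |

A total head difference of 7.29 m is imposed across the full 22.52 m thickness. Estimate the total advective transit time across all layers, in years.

7.35

With flow normal to the layers, continuity requires the same specific discharge q through every layer.
Σ(b_i/K_i) = 10.8/0.00181 + 2.02/6.77 + 9.70/2400 = 5967 d.
q = Δh / Σ(b_i/K_i) = 7.29 / 5967 = 0.001222 m/day.
In each layer the seepage velocity is v_i = q/n_i, so the layer transit time is t_i = b_i·n_i / q:
  layer 1 (sandy clay): t_1 = 10.8 × 0.05 / 0.001222 = 442.0 d
  layer 2 (weathered basalt): t_2 = 2.02 × 0.06 / 0.001222 = 99.21 d
  layer 3 (clean gravel): t_3 = 9.70 × 0.27 / 0.001222 = 2144 d
Total t = Σ t_i = 2685 days = 7.351 years.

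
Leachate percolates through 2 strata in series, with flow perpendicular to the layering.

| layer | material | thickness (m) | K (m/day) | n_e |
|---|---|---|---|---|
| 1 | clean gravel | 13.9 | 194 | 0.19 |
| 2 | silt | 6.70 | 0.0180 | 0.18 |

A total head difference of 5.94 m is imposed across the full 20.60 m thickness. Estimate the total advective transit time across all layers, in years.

With flow normal to the layers, continuity requires the same specific discharge q through every layer.
Σ(b_i/K_i) = 13.9/194 + 6.70/0.0180 = 372.3 d.
q = Δh / Σ(b_i/K_i) = 5.94 / 372.3 = 0.01596 m/day.
In each layer the seepage velocity is v_i = q/n_i, so the layer transit time is t_i = b_i·n_i / q:
  layer 1 (clean gravel): t_1 = 13.9 × 0.19 / 0.01596 = 165.5 d
  layer 2 (silt): t_2 = 6.70 × 0.18 / 0.01596 = 75.59 d
Total t = Σ t_i = 241.1 days = 0.6601 years.

0.660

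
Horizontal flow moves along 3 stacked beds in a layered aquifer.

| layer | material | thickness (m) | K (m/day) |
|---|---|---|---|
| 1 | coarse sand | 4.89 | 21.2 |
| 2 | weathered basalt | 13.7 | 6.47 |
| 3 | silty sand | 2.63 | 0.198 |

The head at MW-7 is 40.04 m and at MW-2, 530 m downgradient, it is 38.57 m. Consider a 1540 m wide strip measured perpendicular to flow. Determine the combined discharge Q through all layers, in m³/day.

824

Flow is parallel to layering, so each bed carries its own Darcy discharge and the transmissivities add.
Σ(K_i·b_i) = 21.2×4.89 + 6.47×13.7 + 0.198×2.63 = 192.8 m²/day.
Hydraulic gradient i = (40.04 − 38.57) / 530 = 1.47 / 530 = 0.002774.
Q = Σ(K_i·b_i) · W · i = 192.8 × 1540 × 0.002774 = 823.6 m³/day.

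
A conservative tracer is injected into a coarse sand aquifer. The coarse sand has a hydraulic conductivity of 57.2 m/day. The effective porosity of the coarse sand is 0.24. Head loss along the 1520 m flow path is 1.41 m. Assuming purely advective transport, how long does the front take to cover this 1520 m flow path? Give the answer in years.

Hydraulic gradient i = Δh / L = 1.41 / 1520 = 0.0009276.
Darcy flux q = K · i = 57.20 × 0.0009276 = 0.05306 m/day.
Seepage velocity v = q / n_e = 0.05306 / 0.24 = 0.2211 m/day.
Travel time t = L / v = 1520 / 0.2211 = 6875 days = 18.82 years.

18.8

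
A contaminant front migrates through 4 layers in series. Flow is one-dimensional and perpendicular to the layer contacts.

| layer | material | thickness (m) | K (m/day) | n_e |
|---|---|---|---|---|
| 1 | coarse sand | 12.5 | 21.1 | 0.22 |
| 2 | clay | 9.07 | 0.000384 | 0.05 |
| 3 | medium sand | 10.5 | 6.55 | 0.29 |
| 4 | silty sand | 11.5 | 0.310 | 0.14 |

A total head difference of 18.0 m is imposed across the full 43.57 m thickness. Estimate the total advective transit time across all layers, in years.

28.3

With flow normal to the layers, continuity requires the same specific discharge q through every layer.
Σ(b_i/K_i) = 12.5/21.1 + 9.07/0.000384 + 10.5/6.55 + 11.5/0.310 = 23659 d.
q = Δh / Σ(b_i/K_i) = 18.0 / 23659 = 0.0007608 m/day.
In each layer the seepage velocity is v_i = q/n_i, so the layer transit time is t_i = b_i·n_i / q:
  layer 1 (coarse sand): t_1 = 12.5 × 0.22 / 0.0007608 = 3615 d
  layer 2 (clay): t_2 = 9.07 × 0.05 / 0.0007608 = 596.1 d
  layer 3 (medium sand): t_3 = 10.5 × 0.29 / 0.0007608 = 4002 d
  layer 4 (silty sand): t_4 = 11.5 × 0.14 / 0.0007608 = 2116 d
Total t = Σ t_i = 10329 days = 28.28 years.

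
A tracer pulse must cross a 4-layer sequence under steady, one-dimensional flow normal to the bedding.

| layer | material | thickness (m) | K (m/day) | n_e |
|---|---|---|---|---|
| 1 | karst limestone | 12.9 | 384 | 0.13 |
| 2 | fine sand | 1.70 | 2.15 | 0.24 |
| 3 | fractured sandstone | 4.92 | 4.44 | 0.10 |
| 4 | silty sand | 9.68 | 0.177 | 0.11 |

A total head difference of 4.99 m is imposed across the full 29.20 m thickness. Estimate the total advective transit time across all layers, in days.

41.3

With flow normal to the layers, continuity requires the same specific discharge q through every layer.
Σ(b_i/K_i) = 12.9/384 + 1.70/2.15 + 4.92/4.44 + 9.68/0.177 = 56.62 d.
q = Δh / Σ(b_i/K_i) = 4.99 / 56.62 = 0.08813 m/day.
In each layer the seepage velocity is v_i = q/n_i, so the layer transit time is t_i = b_i·n_i / q:
  layer 1 (karst limestone): t_1 = 12.9 × 0.13 / 0.08813 = 19.03 d
  layer 2 (fine sand): t_2 = 1.70 × 0.24 / 0.08813 = 4.630 d
  layer 3 (fractured sandstone): t_3 = 4.92 × 0.10 / 0.08813 = 5.583 d
  layer 4 (silty sand): t_4 = 9.68 × 0.11 / 0.08813 = 12.08 d
Total t = Σ t_i = 41.32 days.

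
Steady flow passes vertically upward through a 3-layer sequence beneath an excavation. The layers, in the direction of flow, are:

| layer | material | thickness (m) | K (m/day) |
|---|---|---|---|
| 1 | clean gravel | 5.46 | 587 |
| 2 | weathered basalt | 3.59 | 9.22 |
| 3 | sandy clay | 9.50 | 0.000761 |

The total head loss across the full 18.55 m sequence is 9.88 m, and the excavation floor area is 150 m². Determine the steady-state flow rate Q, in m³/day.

Flow is perpendicular to layering, so the layers act in series and the equivalent K is the thickness-weighted harmonic mean.
Total thickness L = 5.46 + 3.59 + 9.50 = 18.55 m.
Σ(b_i/K_i) = 5.46/587 + 3.59/9.22 + 9.50/0.000761 = 12484 d.
K_eq = L / Σ(b_i/K_i) = 18.55 / 12484 = 0.001486 m/day.
Q = K_eq · A · (Δh/L) = 0.001486 × 150 × (9.88/18.55) = 0.1187 m³/day.

0.119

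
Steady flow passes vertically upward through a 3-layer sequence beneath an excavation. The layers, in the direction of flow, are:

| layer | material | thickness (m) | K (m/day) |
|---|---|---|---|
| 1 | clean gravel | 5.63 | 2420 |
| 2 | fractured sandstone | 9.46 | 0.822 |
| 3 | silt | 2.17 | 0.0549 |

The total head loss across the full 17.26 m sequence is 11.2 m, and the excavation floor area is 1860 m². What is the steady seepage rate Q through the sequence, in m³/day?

Flow is perpendicular to layering, so the layers act in series and the equivalent K is the thickness-weighted harmonic mean.
Total thickness L = 5.63 + 9.46 + 2.17 = 17.26 m.
Σ(b_i/K_i) = 5.63/2420 + 9.46/0.822 + 2.17/0.0549 = 51.04 d.
K_eq = L / Σ(b_i/K_i) = 17.26 / 51.04 = 0.3382 m/day.
Q = K_eq · A · (Δh/L) = 0.3382 × 1860 × (11.2/17.26) = 408.2 m³/day.

408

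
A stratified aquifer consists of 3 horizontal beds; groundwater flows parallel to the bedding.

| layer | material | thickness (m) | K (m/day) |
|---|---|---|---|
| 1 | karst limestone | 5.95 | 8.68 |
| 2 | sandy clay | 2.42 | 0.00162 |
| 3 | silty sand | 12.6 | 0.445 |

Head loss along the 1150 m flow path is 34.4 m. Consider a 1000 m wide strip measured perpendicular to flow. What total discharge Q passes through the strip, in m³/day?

1710

Flow is parallel to layering, so each bed carries its own Darcy discharge and the transmissivities add.
Σ(K_i·b_i) = 8.68×5.95 + 0.00162×2.42 + 0.445×12.6 = 57.26 m²/day.
Hydraulic gradient i = Δh / L = 34.4 / 1150 = 0.02991.
Q = Σ(K_i·b_i) · W · i = 57.26 × 1000 × 0.02991 = 1713 m³/day.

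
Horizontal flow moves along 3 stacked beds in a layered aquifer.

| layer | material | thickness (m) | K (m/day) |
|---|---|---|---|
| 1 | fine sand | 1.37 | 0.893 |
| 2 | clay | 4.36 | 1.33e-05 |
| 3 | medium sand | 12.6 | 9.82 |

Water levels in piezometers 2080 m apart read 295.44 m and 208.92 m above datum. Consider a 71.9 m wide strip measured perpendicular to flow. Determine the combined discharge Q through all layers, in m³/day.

374

Flow is parallel to layering, so each bed carries its own Darcy discharge and the transmissivities add.
Σ(K_i·b_i) = 0.893×1.37 + 1.33e-05×4.36 + 9.82×12.6 = 125.0 m²/day.
Hydraulic gradient i = (295.44 − 208.92) / 2080 = 86.52 / 2080 = 0.04160.
Q = Σ(K_i·b_i) · W · i = 125.0 × 71.9 × 0.04160 = 373.7 m³/day.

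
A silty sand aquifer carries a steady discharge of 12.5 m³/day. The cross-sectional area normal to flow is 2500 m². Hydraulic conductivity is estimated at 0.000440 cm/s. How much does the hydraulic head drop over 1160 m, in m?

Convert K: 0.000440 cm/s × 864 = 0.3802 m/day.
From Q = K·A·i, i = Q / (K·A) = 12.5 / (0.3802 × 2500) = 0.01315.
Head loss Δh = i · L = 0.01315 × 1160 = 15.26 m.

15.3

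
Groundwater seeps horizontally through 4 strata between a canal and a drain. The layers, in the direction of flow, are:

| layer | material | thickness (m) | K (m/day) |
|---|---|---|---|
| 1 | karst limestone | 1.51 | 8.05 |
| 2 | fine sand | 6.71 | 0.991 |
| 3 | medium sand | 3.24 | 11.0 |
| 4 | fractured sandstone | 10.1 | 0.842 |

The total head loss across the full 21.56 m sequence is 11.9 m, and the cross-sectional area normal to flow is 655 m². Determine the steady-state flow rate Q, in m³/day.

Flow is perpendicular to layering, so the layers act in series and the equivalent K is the thickness-weighted harmonic mean.
Total thickness L = 1.51 + 6.71 + 3.24 + 10.1 = 21.56 m.
Σ(b_i/K_i) = 1.51/8.05 + 6.71/0.991 + 3.24/11.0 + 10.1/0.842 = 19.25 d.
K_eq = L / Σ(b_i/K_i) = 21.56 / 19.25 = 1.120 m/day.
Q = K_eq · A · (Δh/L) = 1.120 × 655 × (11.9/21.56) = 404.9 m³/day.

405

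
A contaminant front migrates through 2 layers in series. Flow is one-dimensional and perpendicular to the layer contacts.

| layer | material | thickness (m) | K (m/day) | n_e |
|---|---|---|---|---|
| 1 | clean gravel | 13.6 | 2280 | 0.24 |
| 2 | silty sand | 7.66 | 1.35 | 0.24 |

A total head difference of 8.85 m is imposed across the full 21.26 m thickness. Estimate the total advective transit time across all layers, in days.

With flow normal to the layers, continuity requires the same specific discharge q through every layer.
Σ(b_i/K_i) = 13.6/2280 + 7.66/1.35 = 5.680 d.
q = Δh / Σ(b_i/K_i) = 8.85 / 5.680 = 1.558 m/day.
In each layer the seepage velocity is v_i = q/n_i, so the layer transit time is t_i = b_i·n_i / q:
  layer 1 (clean gravel): t_1 = 13.6 × 0.24 / 1.558 = 2.095 d
  layer 2 (silty sand): t_2 = 7.66 × 0.24 / 1.558 = 1.180 d
Total t = Σ t_i = 3.275 days.

3.27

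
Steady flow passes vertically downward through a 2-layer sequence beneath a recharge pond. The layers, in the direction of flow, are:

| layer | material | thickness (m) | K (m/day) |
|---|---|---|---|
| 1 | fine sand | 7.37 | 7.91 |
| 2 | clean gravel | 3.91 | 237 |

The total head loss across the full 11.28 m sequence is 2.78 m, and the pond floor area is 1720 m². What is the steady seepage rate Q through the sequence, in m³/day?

Flow is perpendicular to layering, so the layers act in series and the equivalent K is the thickness-weighted harmonic mean.
Total thickness L = 7.37 + 3.91 = 11.28 m.
Σ(b_i/K_i) = 7.37/7.91 + 3.91/237 = 0.9482 d.
K_eq = L / Σ(b_i/K_i) = 11.28 / 0.9482 = 11.90 m/day.
Q = K_eq · A · (Δh/L) = 11.90 × 1720 × (2.78/11.28) = 5043 m³/day.

5040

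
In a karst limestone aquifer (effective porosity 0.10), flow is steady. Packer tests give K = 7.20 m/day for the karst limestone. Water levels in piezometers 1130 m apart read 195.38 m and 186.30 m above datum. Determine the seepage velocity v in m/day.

0.579

Hydraulic gradient i = (195.38 − 186.30) / 1130 = 9.08 / 1130 = 0.008035.
Darcy flux q = K · i = 7.200 × 0.008035 = 0.05785 m/day.
Seepage velocity v = q / n_e = 0.05785 / 0.10 = 0.5785 m/day.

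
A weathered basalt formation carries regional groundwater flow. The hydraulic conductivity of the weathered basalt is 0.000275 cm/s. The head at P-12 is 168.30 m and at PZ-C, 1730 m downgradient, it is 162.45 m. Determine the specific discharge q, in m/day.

Convert K: 0.000275 cm/s × 864 = 0.2376 m/day.
Hydraulic gradient i = (168.30 − 162.45) / 1730 = 5.85 / 1730 = 0.003382.
Specific discharge q = K · i = 0.2376 × 0.003382 = 0.0008034 m/day.

0.000803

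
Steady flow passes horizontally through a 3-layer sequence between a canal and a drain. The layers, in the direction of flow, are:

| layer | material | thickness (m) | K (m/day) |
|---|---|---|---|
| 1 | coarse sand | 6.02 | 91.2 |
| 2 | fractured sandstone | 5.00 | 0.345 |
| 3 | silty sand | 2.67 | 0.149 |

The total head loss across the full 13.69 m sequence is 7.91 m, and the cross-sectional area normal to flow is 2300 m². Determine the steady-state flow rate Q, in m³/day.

560

Flow is perpendicular to layering, so the layers act in series and the equivalent K is the thickness-weighted harmonic mean.
Total thickness L = 6.02 + 5.00 + 2.67 = 13.69 m.
Σ(b_i/K_i) = 6.02/91.2 + 5.00/0.345 + 2.67/0.149 = 32.48 d.
K_eq = L / Σ(b_i/K_i) = 13.69 / 32.48 = 0.4215 m/day.
Q = K_eq · A · (Δh/L) = 0.4215 × 2300 × (7.91/13.69) = 560.2 m³/day.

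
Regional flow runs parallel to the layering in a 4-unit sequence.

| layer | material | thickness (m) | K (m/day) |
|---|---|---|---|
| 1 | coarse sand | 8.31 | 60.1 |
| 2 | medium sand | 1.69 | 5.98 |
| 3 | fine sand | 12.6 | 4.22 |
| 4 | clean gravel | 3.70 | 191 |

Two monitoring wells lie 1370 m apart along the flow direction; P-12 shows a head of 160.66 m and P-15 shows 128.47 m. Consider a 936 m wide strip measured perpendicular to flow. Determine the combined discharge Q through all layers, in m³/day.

Flow is parallel to layering, so each bed carries its own Darcy discharge and the transmissivities add.
Σ(K_i·b_i) = 60.1×8.31 + 5.98×1.69 + 4.22×12.6 + 191×3.70 = 1269 m²/day.
Hydraulic gradient i = (160.66 − 128.47) / 1370 = 32.19 / 1370 = 0.02350.
Q = Σ(K_i·b_i) · W · i = 1269 × 936 × 0.02350 = 27918 m³/day.

27900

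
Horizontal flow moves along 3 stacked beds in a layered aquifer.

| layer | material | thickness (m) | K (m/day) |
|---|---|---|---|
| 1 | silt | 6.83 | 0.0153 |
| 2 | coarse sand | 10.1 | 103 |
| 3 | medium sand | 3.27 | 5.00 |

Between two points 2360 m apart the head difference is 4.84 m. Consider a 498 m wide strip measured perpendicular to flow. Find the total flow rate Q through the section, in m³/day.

1080

Flow is parallel to layering, so each bed carries its own Darcy discharge and the transmissivities add.
Σ(K_i·b_i) = 0.0153×6.83 + 103×10.1 + 5.00×3.27 = 1057 m²/day.
Hydraulic gradient i = Δh / L = 4.84 / 2360 = 0.002051.
Q = Σ(K_i·b_i) · W · i = 1057 × 498 × 0.002051 = 1079 m³/day.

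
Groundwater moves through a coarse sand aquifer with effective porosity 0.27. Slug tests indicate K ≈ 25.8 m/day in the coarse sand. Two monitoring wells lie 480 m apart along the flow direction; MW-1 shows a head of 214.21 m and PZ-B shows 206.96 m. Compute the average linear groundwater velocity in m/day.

Hydraulic gradient i = (214.21 − 206.96) / 480 = 7.25 / 480 = 0.01510.
Darcy flux q = K · i = 25.80 × 0.01510 = 0.3897 m/day.
Seepage velocity v = q / n_e = 0.3897 / 0.27 = 1.443 m/day.

1.44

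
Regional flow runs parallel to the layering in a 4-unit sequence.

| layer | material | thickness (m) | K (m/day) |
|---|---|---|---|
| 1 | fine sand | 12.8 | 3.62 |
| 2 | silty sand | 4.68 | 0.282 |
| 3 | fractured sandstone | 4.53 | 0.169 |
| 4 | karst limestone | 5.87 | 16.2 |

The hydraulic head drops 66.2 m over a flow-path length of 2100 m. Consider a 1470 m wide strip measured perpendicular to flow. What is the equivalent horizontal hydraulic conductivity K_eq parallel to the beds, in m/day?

5.15

Flow is parallel to layering, so each bed carries its own Darcy discharge and the transmissivities add.
Σ(K_i·b_i) = 3.62×12.8 + 0.282×4.68 + 0.169×4.53 + 16.2×5.87 = 143.5 m²/day.
Total thickness b = 27.88 m, so K_eq = Σ(K_i·b_i)/b = 5.148 m/day.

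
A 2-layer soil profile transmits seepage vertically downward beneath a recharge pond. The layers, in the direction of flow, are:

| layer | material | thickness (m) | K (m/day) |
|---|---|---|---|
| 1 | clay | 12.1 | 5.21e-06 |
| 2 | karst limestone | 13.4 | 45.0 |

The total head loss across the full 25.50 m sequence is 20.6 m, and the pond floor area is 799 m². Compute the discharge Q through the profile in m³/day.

Flow is perpendicular to layering, so the layers act in series and the equivalent K is the thickness-weighted harmonic mean.
Total thickness L = 12.1 + 13.4 = 25.50 m.
Σ(b_i/K_i) = 12.1/5.21e-06 + 13.4/45.0 = 2.322e+06 d.
K_eq = L / Σ(b_i/K_i) = 25.50 / 2.322e+06 = 1.098e-05 m/day.
Q = K_eq · A · (Δh/L) = 1.098e-05 × 799 × (20.6/25.50) = 0.007087 m³/day.

0.00709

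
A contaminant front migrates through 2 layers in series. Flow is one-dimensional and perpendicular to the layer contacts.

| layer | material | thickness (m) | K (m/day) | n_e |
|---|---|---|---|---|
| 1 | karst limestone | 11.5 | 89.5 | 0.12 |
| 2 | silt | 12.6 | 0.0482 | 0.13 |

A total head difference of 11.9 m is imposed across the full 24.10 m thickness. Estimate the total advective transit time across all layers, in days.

66.3

With flow normal to the layers, continuity requires the same specific discharge q through every layer.
Σ(b_i/K_i) = 11.5/89.5 + 12.6/0.0482 = 261.5 d.
q = Δh / Σ(b_i/K_i) = 11.9 / 261.5 = 0.04550 m/day.
In each layer the seepage velocity is v_i = q/n_i, so the layer transit time is t_i = b_i·n_i / q:
  layer 1 (karst limestone): t_1 = 11.5 × 0.12 / 0.04550 = 30.33 d
  layer 2 (silt): t_2 = 12.6 × 0.13 / 0.04550 = 36.00 d
Total t = Σ t_i = 66.33 days.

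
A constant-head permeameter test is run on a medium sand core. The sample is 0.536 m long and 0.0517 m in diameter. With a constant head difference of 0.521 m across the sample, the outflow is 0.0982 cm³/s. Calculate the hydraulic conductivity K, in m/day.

4.16

Cross-sectional area A = π·(d/2)² = π × (0.0517/2)² = 0.002099 m².
Convert discharge: 0.0982 cm³/s = 9.820e-08 m³/s.
Darcy's law rearranged: K = Q·L / (A·Δh) = 9.820e-08 × 0.536 / (0.002099 × 0.521) = 4.812e-05 m/s = 4.158 m/day.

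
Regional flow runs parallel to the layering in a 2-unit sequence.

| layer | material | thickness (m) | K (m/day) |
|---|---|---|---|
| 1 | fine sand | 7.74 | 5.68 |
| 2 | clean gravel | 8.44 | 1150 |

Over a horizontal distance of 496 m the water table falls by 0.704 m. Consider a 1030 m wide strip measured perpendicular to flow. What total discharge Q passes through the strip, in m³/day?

Flow is parallel to layering, so each bed carries its own Darcy discharge and the transmissivities add.
Σ(K_i·b_i) = 5.68×7.74 + 1150×8.44 = 9750 m²/day.
Hydraulic gradient i = Δh / L = 0.704 / 496 = 0.001419.
Q = Σ(K_i·b_i) · W · i = 9750 × 1030 × 0.001419 = 14254 m³/day.

14300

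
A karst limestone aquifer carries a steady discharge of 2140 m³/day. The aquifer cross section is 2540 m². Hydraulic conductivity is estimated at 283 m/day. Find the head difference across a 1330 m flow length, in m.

3.96

From Q = K·A·i, i = Q / (K·A) = 2140 / (283.0 × 2540) = 0.002977.
Head loss Δh = i · L = 0.002977 × 1330 = 3.960 m.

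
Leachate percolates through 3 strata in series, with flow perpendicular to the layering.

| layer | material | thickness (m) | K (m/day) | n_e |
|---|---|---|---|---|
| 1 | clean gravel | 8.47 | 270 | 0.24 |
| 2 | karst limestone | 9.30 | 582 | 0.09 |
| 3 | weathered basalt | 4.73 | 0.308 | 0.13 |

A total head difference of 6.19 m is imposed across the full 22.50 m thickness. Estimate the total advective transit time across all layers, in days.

8.67

With flow normal to the layers, continuity requires the same specific discharge q through every layer.
Σ(b_i/K_i) = 8.47/270 + 9.30/582 + 4.73/0.308 = 15.40 d.
q = Δh / Σ(b_i/K_i) = 6.19 / 15.40 = 0.4018 m/day.
In each layer the seepage velocity is v_i = q/n_i, so the layer transit time is t_i = b_i·n_i / q:
  layer 1 (clean gravel): t_1 = 8.47 × 0.24 / 0.4018 = 5.059 d
  layer 2 (karst limestone): t_2 = 9.30 × 0.09 / 0.4018 = 2.083 d
  layer 3 (weathered basalt): t_3 = 4.73 × 0.13 / 0.4018 = 1.530 d
Total t = Σ t_i = 8.672 days.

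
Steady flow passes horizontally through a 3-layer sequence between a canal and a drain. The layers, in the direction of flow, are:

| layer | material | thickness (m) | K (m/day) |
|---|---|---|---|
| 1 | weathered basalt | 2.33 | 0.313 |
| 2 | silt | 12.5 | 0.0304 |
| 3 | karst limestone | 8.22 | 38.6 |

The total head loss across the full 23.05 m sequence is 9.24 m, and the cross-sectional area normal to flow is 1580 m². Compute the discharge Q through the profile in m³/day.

34.9

Flow is perpendicular to layering, so the layers act in series and the equivalent K is the thickness-weighted harmonic mean.
Total thickness L = 2.33 + 12.5 + 8.22 = 23.05 m.
Σ(b_i/K_i) = 2.33/0.313 + 12.5/0.0304 + 8.22/38.6 = 418.8 d.
K_eq = L / Σ(b_i/K_i) = 23.05 / 418.8 = 0.05503 m/day.
Q = K_eq · A · (Δh/L) = 0.05503 × 1580 × (9.24/23.05) = 34.86 m³/day.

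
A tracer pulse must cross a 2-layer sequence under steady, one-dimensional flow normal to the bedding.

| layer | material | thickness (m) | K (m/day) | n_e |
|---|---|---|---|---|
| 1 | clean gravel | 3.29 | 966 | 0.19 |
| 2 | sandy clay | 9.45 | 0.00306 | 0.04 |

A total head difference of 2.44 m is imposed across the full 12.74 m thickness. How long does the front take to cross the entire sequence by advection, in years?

3.48

With flow normal to the layers, continuity requires the same specific discharge q through every layer.
Σ(b_i/K_i) = 3.29/966 + 9.45/0.00306 = 3088 d.
q = Δh / Σ(b_i/K_i) = 2.44 / 3088 = 0.0007901 m/day.
In each layer the seepage velocity is v_i = q/n_i, so the layer transit time is t_i = b_i·n_i / q:
  layer 1 (clean gravel): t_1 = 3.29 × 0.19 / 0.0007901 = 791.2 d
  layer 2 (sandy clay): t_2 = 9.45 × 0.04 / 0.0007901 = 478.4 d
Total t = Σ t_i = 1270 days = 3.476 years.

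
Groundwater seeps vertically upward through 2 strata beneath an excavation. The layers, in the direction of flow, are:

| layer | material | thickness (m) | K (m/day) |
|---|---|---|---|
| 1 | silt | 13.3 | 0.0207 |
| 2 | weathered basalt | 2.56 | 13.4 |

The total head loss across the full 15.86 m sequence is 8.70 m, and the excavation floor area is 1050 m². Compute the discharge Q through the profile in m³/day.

14.2

Flow is perpendicular to layering, so the layers act in series and the equivalent K is the thickness-weighted harmonic mean.
Total thickness L = 13.3 + 2.56 = 15.86 m.
Σ(b_i/K_i) = 13.3/0.0207 + 2.56/13.4 = 642.7 d.
K_eq = L / Σ(b_i/K_i) = 15.86 / 642.7 = 0.02468 m/day.
Q = K_eq · A · (Δh/L) = 0.02468 × 1050 × (8.70/15.86) = 14.21 m³/day.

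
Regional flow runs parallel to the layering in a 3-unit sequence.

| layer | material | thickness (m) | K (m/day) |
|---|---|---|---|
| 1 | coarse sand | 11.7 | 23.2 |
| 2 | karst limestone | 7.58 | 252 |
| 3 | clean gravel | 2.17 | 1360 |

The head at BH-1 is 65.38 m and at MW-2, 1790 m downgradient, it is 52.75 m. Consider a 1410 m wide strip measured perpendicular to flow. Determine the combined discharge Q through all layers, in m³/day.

Flow is parallel to layering, so each bed carries its own Darcy discharge and the transmissivities add.
Σ(K_i·b_i) = 23.2×11.7 + 252×7.58 + 1360×2.17 = 5133 m²/day.
Hydraulic gradient i = (65.38 − 52.75) / 1790 = 12.63 / 1790 = 0.007056.
Q = Σ(K_i·b_i) · W · i = 5133 × 1410 × 0.007056 = 51065 m³/day.

51100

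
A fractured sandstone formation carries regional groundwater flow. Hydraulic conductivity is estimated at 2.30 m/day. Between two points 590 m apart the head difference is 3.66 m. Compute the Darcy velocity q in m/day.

0.0143

Hydraulic gradient i = Δh / L = 3.66 / 590 = 0.006203.
Specific discharge q = K · i = 2.300 × 0.006203 = 0.01427 m/day.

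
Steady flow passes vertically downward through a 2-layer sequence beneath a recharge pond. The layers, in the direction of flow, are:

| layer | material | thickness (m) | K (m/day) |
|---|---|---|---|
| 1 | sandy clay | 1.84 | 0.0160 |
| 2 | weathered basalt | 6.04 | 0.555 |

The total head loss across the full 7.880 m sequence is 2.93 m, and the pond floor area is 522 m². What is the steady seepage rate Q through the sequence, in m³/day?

Flow is perpendicular to layering, so the layers act in series and the equivalent K is the thickness-weighted harmonic mean.
Total thickness L = 1.84 + 6.04 = 7.880 m.
Σ(b_i/K_i) = 1.84/0.0160 + 6.04/0.555 = 125.9 d.
K_eq = L / Σ(b_i/K_i) = 7.880 / 125.9 = 0.06260 m/day.
Q = K_eq · A · (Δh/L) = 0.06260 × 522 × (2.93/7.880) = 12.15 m³/day.

12.1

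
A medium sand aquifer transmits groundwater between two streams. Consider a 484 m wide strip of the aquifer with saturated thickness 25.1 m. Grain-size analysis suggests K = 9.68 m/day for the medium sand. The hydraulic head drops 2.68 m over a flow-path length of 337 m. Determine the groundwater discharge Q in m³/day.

Cross-sectional area A = 484 × 25.1 = 12148 m².
Hydraulic gradient i = Δh / L = 2.68 / 337 = 0.007953.
Darcy's law: Q = K · A · i = 9.680 × 12148 × 0.007953 = 935.2 m³/day.

935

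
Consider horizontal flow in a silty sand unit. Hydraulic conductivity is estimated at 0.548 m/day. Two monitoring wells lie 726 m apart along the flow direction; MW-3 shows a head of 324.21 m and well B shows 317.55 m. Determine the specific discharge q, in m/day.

0.00503

Hydraulic gradient i = (324.21 − 317.55) / 726 = 6.66 / 726 = 0.009174.
Specific discharge q = K · i = 0.5480 × 0.009174 = 0.005027 m/day.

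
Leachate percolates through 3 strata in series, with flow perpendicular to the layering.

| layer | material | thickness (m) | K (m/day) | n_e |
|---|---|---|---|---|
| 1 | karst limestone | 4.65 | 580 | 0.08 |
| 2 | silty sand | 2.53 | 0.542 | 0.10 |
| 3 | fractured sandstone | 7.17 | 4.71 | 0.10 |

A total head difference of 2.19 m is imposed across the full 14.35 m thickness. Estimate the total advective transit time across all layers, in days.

With flow normal to the layers, continuity requires the same specific discharge q through every layer.
Σ(b_i/K_i) = 4.65/580 + 2.53/0.542 + 7.17/4.71 = 6.198 d.
q = Δh / Σ(b_i/K_i) = 2.19 / 6.198 = 0.3533 m/day.
In each layer the seepage velocity is v_i = q/n_i, so the layer transit time is t_i = b_i·n_i / q:
  layer 1 (karst limestone): t_1 = 4.65 × 0.08 / 0.3533 = 1.053 d
  layer 2 (silty sand): t_2 = 2.53 × 0.10 / 0.3533 = 0.7160 d
  layer 3 (fractured sandstone): t_3 = 7.17 × 0.10 / 0.3533 = 2.029 d
Total t = Σ t_i = 3.798 days.

3.80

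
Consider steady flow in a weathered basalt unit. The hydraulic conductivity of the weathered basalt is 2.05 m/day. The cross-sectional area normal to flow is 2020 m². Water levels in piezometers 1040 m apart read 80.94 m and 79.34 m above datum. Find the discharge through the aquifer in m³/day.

Hydraulic gradient i = (80.94 − 79.34) / 1040 = 1.6 / 1040 = 0.001538.
Darcy's law: Q = K · A · i = 2.050 × 2020 × 0.001538 = 6.371 m³/day.

6.37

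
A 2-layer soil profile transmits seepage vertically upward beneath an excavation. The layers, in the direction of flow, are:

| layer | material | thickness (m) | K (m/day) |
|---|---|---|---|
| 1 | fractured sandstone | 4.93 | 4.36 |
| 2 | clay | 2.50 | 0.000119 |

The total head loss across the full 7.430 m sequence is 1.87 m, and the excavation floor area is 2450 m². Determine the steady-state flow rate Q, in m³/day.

Flow is perpendicular to layering, so the layers act in series and the equivalent K is the thickness-weighted harmonic mean.
Total thickness L = 4.93 + 2.50 = 7.430 m.
Σ(b_i/K_i) = 4.93/4.36 + 2.50/0.000119 = 21010 d.
K_eq = L / Σ(b_i/K_i) = 7.430 / 21010 = 0.0003536 m/day.
Q = K_eq · A · (Δh/L) = 0.0003536 × 2450 × (1.87/7.430) = 0.2181 m³/day.

0.218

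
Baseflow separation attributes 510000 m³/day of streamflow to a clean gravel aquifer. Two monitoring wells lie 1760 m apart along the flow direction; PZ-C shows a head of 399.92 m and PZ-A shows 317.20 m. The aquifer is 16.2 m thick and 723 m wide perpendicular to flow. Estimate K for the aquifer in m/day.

926

Cross-sectional area A = 723 × 16.2 = 11713 m².
Hydraulic gradient i = (399.92 − 317.20) / 1760 = 82.72 / 1760 = 0.04700.
From Q = K·A·i, K = Q / (A·i) = 510000 / (11713 × 0.04700) = 926.4 m/day.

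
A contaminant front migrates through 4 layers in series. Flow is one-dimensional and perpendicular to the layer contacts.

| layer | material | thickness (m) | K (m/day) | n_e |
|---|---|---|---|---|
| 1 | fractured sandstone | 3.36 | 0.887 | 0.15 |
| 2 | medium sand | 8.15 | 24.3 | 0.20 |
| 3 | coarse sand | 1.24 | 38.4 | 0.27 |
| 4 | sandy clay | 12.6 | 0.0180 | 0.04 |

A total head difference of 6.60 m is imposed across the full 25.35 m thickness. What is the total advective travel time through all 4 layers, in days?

With flow normal to the layers, continuity requires the same specific discharge q through every layer.
Σ(b_i/K_i) = 3.36/0.887 + 8.15/24.3 + 1.24/38.4 + 12.6/0.0180 = 704.2 d.
q = Δh / Σ(b_i/K_i) = 6.60 / 704.2 = 0.009373 m/day.
In each layer the seepage velocity is v_i = q/n_i, so the layer transit time is t_i = b_i·n_i / q:
  layer 1 (fractured sandstone): t_1 = 3.36 × 0.15 / 0.009373 = 53.77 d
  layer 2 (medium sand): t_2 = 8.15 × 0.20 / 0.009373 = 173.9 d
  layer 3 (coarse sand): t_3 = 1.24 × 0.27 / 0.009373 = 35.72 d
  layer 4 (sandy clay): t_4 = 12.6 × 0.04 / 0.009373 = 53.77 d
Total t = Σ t_i = 317.2 days.

317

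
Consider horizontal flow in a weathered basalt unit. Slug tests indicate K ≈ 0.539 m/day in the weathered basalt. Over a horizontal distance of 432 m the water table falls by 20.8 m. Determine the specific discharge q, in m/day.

0.0260

Hydraulic gradient i = Δh / L = 20.8 / 432 = 0.04815.
Specific discharge q = K · i = 0.5390 × 0.04815 = 0.02595 m/day.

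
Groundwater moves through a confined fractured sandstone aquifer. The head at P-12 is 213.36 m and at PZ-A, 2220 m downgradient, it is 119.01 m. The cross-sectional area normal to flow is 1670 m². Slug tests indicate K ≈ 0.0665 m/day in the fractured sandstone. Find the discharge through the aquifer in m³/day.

4.72

Hydraulic gradient i = (213.36 − 119.01) / 2220 = 94.35 / 2220 = 0.04250.
Darcy's law: Q = K · A · i = 0.06650 × 1670 × 0.04250 = 4.720 m³/day.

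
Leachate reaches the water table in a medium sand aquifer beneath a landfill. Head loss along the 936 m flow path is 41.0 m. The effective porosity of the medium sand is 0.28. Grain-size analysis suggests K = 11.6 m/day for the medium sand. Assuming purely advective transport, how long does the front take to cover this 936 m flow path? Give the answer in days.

516

Hydraulic gradient i = Δh / L = 41.0 / 936 = 0.04380.
Darcy flux q = K · i = 11.60 × 0.04380 = 0.5081 m/day.
Seepage velocity v = q / n_e = 0.5081 / 0.28 = 1.815 m/day.
Travel time t = L / v = 936 / 1.815 = 515.8 days.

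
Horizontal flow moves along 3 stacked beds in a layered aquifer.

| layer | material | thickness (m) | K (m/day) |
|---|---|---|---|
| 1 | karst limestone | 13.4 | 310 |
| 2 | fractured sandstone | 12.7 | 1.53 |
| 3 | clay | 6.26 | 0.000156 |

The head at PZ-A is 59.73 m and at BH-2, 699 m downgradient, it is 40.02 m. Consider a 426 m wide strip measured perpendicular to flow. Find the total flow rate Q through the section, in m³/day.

Flow is parallel to layering, so each bed carries its own Darcy discharge and the transmissivities add.
Σ(K_i·b_i) = 310×13.4 + 1.53×12.7 + 0.000156×6.26 = 4173 m²/day.
Hydraulic gradient i = (59.73 − 40.02) / 699 = 19.71 / 699 = 0.02820.
Q = Σ(K_i·b_i) · W · i = 4173 × 426 × 0.02820 = 50132 m³/day.

50100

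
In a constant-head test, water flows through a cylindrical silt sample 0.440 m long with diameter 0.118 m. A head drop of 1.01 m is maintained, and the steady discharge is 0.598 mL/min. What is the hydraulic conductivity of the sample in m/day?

Cross-sectional area A = π·(d/2)² = π × (0.118/2)² = 0.01094 m².
Convert discharge: 0.598 mL/min = 9.967e-09 m³/s.
Darcy's law rearranged: K = Q·L / (A·Δh) = 9.967e-09 × 0.440 / (0.01094 × 1.01) = 3.970e-07 m/s = 0.03430 m/day.

0.0343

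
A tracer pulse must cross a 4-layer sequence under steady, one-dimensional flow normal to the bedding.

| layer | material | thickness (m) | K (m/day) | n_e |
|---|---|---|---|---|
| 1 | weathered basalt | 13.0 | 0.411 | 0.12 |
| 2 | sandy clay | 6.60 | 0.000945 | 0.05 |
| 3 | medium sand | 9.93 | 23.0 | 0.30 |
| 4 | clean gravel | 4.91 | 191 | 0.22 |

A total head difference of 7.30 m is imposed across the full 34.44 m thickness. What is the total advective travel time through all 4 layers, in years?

15.7

With flow normal to the layers, continuity requires the same specific discharge q through every layer.
Σ(b_i/K_i) = 13.0/0.411 + 6.60/0.000945 + 9.93/23.0 + 4.91/191 = 7016 d.
q = Δh / Σ(b_i/K_i) = 7.30 / 7016 = 0.001040 m/day.
In each layer the seepage velocity is v_i = q/n_i, so the layer transit time is t_i = b_i·n_i / q:
  layer 1 (weathered basalt): t_1 = 13.0 × 0.12 / 0.001040 = 1499 d
  layer 2 (sandy clay): t_2 = 6.60 × 0.05 / 0.001040 = 317.2 d
  layer 3 (medium sand): t_3 = 9.93 × 0.30 / 0.001040 = 2863 d
  layer 4 (clean gravel): t_4 = 4.91 × 0.22 / 0.001040 = 1038 d
Total t = Σ t_i = 5718 days = 15.65 years.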